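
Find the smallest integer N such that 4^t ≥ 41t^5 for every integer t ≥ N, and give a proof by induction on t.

At t = 11: 4194304 < 6603091, so the inequality fails and N ≥ 12. We prove 4^t ≥ 41t^5 for all t ≥ 12.
Base step (t = 12): 4^t = 16777216 and 41t^5 = 10202112, so 16777216 ≥ 10202112.
Inductive step: suppose the statement holds for some j ≥ 12, so 4^j ≥ 41j^5.
Then 4^(j + 1) = 4·(4^j) ≥ 4·(41j^5).
Also, for j ≥ 12 we have 4·(41j^5) ≥ 41(j+1)^5, since 4 ≥ (1 + 1/j)^5 for all j ≥ 12.
Combining, 4^(j + 1) ≥ 41(j+1)^5.
By the principle of mathematical induction, the result holds for all t ≥ 12.
Hence the smallest such N is 12.

N = 12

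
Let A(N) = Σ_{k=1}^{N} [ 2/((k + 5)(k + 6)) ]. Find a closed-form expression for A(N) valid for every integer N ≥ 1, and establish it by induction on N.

We claim A(N) = N/(3(N + 6)) for all N ≥ 1.
When N = 1: A(1) = 1/21, and the closed form gives 1/21. They agree.
Inductive step: suppose the statement holds for some k ≥ 1, so A(k) = k/(3(k + 6)).
Then A(k+1) = A(k) + (2/((k + 6)(k + 7))) = (k/(3(k + 6))) + (2/((k + 6)(k + 7))).
Simplifying, A(k+1) = (k + 1)/(3(k + 7)) = (k+1)/(3((k+1) + 6)),
which is the closed form with N = k+1.
This completes the induction.

A(N) = N/(3(N + 6))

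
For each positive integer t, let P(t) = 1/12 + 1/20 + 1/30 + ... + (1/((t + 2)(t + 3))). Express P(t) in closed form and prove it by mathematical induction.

P(t) = t/(3(t + 3))

We claim P(t) = t/(3(t + 3)) for all t ≥ 1.
Base step (t = 1): P(1) = 1/12, and the closed form gives 1/12. They agree.
Suppose the result is true for t = i, so P(i) = i/(3(i + 3)).
Then P(i+1) = P(i) + (1/((i + 3)(i + 4))) = (i/(3(i + 3))) + (1/((i + 3)(i + 4))).
Simplifying, P(i+1) = (i + 1)/(3(i + 4)) = (i+1)/(3((i+1) + 3)),
which is the closed form with t = i+1.
By the principle of mathematical induction, the result holds for all t ≥ 1.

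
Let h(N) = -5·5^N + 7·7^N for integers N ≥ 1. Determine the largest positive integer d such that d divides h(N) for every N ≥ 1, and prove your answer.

d = 2

Computing the first values: h(1) = 24 and h(2) = 218; gcd(24, 218) = 2, so d ≤ 2.
We prove 2 | -5·5^N + 7·7^N for all N ≥ 1 by induction on N.
When N = 1: h(1) = 24 = 2·(12), so 2 | h(1).
Suppose the result is true for N = k, i.e. 2 | h(k). Then
h(k+1) − 7·h(k) = (-5·5^(k+1) + 7·7^(k+1)) − 7·(-5·5^k + 7·7^k) = (-5)·5^k·(5 − 7) = (10)·5^k. Since 2 | h(k) by the inductive hypothesis, 2 | 7·h(k); and 2 | 10 since 10 = 2·5. Therefore 2 | h(k+1).
By the principle of mathematical induction, the result holds for all N ≥ 1.
Therefore the largest such d is 2.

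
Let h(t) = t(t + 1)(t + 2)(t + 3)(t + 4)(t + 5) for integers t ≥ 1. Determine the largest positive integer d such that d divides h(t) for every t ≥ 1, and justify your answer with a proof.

Computing the first values: h(1) = 720 and h(2) = 5040; gcd(720, 5040) = 720, so d ≤ 720.
We prove 720 | t(t + 1)(t + 2)(t + 3)(t + 4)(t + 5) for all t ≥ 1 by induction on t.
Base case (t = 1): h(1) = 720 = 720·(1), so 720 | h(1).
Inductive step: suppose the statement holds for some p ≥ 1, i.e. 720 | h(p). Then
h(p+1) − h(p) = (p+1)·(p+2)·(p+3)·(p+4)·(p+5)·(p+6) − p·(p+1)·(p+2)·(p+3)·(p+4)·(p+5) = (p+1)·(p+2)·(p+3)·(p+4)·(p+5)·[(p+6) − p] = 6·(p+1)·(p+2)·(p+3)·(p+4)·(p+5). The product of 5 consecutive integers is divisible by (5)! = 120, so h(p+1) − h(p) is divisible by 6·120 = 720. By the inductive hypothesis 720 | h(p), hence 720 | h(p+1).
Hence, by induction on t, the claim holds for every t ≥ 1.
Therefore the largest such d is 720.

d = 720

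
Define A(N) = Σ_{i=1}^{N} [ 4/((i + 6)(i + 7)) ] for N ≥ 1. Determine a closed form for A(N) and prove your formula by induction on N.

A(N) = 4N/(7(N + 7))

We claim A(N) = 4N/(7(N + 7)) for all N ≥ 1.
Base step (N = 1): A(1) = 1/14, and the closed form gives 1/14. They agree.
Inductive step: assume the claim holds for N = i, so A(i) = 4i/(7(i + 7)).
Then A(i+1) = A(i) + (4/((i + 7)(i + 8))) = (4i/(7(i + 7))) + (4/((i + 7)(i + 8))).
Simplifying, A(i+1) = 4(i + 1)/(7(i + 8)) = 4(i+1)/(7((i+1) + 7)),
which is the closed form with N = i+1.
By the principle of mathematical induction, the result holds for all N ≥ 1.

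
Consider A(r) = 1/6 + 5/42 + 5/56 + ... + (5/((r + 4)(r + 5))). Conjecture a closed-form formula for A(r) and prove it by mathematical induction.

A(r) = r/(r + 5)

We claim A(r) = r/(r + 5) for all r ≥ 1.
For the base case r = 1: A(1) = 1/6, and the closed form gives 1/6. They agree.
Inductive step: suppose the statement holds for some i ≥ 1, so A(i) = i/(i + 5).
Then A(i+1) = A(i) + (5/((i + 5)(i + 6))) = (i/(i + 5)) + (5/((i + 5)(i + 6))).
Simplifying, A(i+1) = (i + 1)/(i + 6) = (i+1)/((i+1) + 5),
which is the closed form with r = i+1.
Hence, by induction on r, the claim holds for every r ≥ 1.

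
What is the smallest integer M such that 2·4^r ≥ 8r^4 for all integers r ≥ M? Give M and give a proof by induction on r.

M = 7

At r = 6: 8192 < 10368, so the inequality fails and M ≥ 7. We prove 2·4^r ≥ 8r^4 for all r ≥ 7.
When r = 7: 2·4^r = 32768 and 8r^4 = 19208, so 32768 ≥ 19208.
Inductive step: suppose the statement holds for some k ≥ 7, so 2·4^k ≥ 8k^4.
Then 2·4^(k + 1) = 4·(2·4^k) ≥ 4·(8k^4).
Also, for k ≥ 7 we have 4·(8k^4) ≥ 8(k+1)^4, since 4 ≥ (1 + 1/k)^4 for all k ≥ 7.
Combining, 2·4^(k + 1) ≥ 8(k+1)^4.
This completes the induction.
Hence the smallest such M is 7.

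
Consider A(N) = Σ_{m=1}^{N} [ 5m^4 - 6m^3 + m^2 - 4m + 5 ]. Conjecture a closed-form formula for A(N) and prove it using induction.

We claim A(N) = N(N^4 + N^3 - N^2 - 3N + 3) for all N ≥ 1.
Base case (N = 1): A(1) = 1, and the closed form gives 1. They agree.
Inductive step: suppose the statement holds for some m ≥ 1, so A(m) = m(m^4 + m^3 - m^2 - 3m + 3).
Then A(m+1) = A(m) + (5m^4 + 14m^3 + 13m^2 + 1) = (m(m^4 + m^3 - m^2 - 3m + 3)) + (5m^4 + 14m^3 + 13m^2 + 1).
Simplifying, A(m+1) = (m + 1)(m^4 + 5m^3 + 8m^2 + 2m + 1) = (m+1)((m+1)^4 + (m+1)^3 - (m+1)^2 - 3(m+1) + 3),
which is the closed form with N = m+1.
This completes the induction.

A(N) = N(N^4 + N^3 - N^2 - 3N + 3)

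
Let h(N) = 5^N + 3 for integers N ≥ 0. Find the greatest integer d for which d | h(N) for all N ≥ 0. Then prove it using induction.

Computing the first values: h(0) = 4 and h(1) = 8; gcd(4, 8) = 4, so d ≤ 4.
We prove 4 | 5^N + 3 for all N ≥ 0 by induction on N.
Base step (N = 0): h(0) = 4 = 4·(1), so 4 | h(0).
For the inductive step, assume it holds for an arbitrary r ≥ 0, i.e. 4 | h(r). Then
h(r+1) = 5^(r+1) + 3 = 5·(5^r + 3) - 12 = 5·h(r) - 12. The first term is divisible by 4 by the inductive hypothesis, and -12 is divisible by 4. Hence 4 | h(r+1).
By induction, the statement is established for all N ≥ 0.
Therefore the largest such d is 4.

d = 4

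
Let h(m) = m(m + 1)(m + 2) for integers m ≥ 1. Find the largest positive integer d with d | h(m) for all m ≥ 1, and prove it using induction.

Computing the first values: h(1) = 6 and h(2) = 24; gcd(6, 24) = 6, so d ≤ 6.
We prove 6 | m(m + 1)(m + 2) for all m ≥ 1 by induction on m.
Base case (m = 1): h(1) = 6 = 6·(1), so 6 | h(1).
For the inductive step, assume it holds for an arbitrary i ≥ 1, i.e. 6 | h(i). Then
h(i+1) − h(i) = (i+1)·(i+2)·(i+3) − i·(i+1)·(i+2) = (i+1)·(i+2)·[(i+3) − i] = 3·(i+1)·(i+2). The product of 2 consecutive integers is divisible by (2)! = 2, so h(i+1) − h(i) is divisible by 3·2 = 6. By the inductive hypothesis 6 | h(i), hence 6 | h(i+1).
This completes the induction.
Therefore the largest such d is 6.

d = 6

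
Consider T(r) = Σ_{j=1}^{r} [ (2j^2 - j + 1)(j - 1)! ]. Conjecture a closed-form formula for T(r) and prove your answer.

T(r) = (2r + 1)r! - 1

We claim T(r) = (2r + 1)r! - 1 for all r ≥ 1.
When r = 1: T(1) = 2, and the closed form gives 2. They agree.
Suppose the result is true for r = j, so T(j) = (2j + 1)j! - 1.
Then T(j+1) = T(j) + ((2j^2 + 3j + 2)j!) = ((2j + 1)j! - 1) + ((2j^2 + 3j + 2)j!).
Simplifying, T(j+1) = (2(j+1) + 1)(j+1)! - 1,
which is the closed form with r = j+1.
By induction, the statement is established for all r ≥ 1.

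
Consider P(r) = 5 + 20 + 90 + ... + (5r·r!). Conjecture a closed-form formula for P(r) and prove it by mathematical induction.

We claim P(r) = 5(r + 1)! - 5 for all r ≥ 1.
For the base case r = 1: P(1) = 5, and the closed form gives 5. They agree.
For the inductive step, assume it holds for an arbitrary i ≥ 1, so P(i) = 5(i + 1)! - 5.
Then P(i+1) = P(i) + (5(i + 1)(i + 1)!) = (5(i + 1)! - 5) + (5(i + 1)(i + 1)!).
Simplifying, P(i+1) = 5((i+1) + 1)! - 5,
which is the closed form with r = i+1.
Hence, by induction on r, the claim holds for every r ≥ 1.

P(r) = 5(r + 1)! - 5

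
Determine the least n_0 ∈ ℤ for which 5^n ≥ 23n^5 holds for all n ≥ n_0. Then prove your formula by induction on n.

n_0 = 9

At n = 8: 390625 < 753664, so the inequality fails and n_0 ≥ 9. We prove 5^n ≥ 23n^5 for all n ≥ 9.
Base case (n = 9): 5^n = 1953125 and 23n^5 = 1358127, so 1953125 ≥ 1358127.
Suppose the result is true for n = k, so 5^k ≥ 23k^5.
Then 5^(k + 1) = 5·(5^k) ≥ 5·(23k^5).
Also, for k ≥ 9 we have 5·(23k^5) ≥ 23(k+1)^5, since 5 ≥ (1 + 1/k)^5 for all k ≥ 9.
Combining, 5^(k + 1) ≥ 23(k+1)^5.
By induction, the statement is established for all n ≥ 9.
Hence the smallest such n_0 is 9.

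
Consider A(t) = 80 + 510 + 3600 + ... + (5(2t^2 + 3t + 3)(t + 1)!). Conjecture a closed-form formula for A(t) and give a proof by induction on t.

We claim A(t) = (10t + 5)(t + 2)! - 10 for all t ≥ 1.
Base case (t = 1): A(1) = 80, and the closed form gives 80. They agree.
Inductive step: assume the claim holds for t = r, so A(r) = (10r + 5)(r + 2)! - 10.
Then A(r+1) = A(r) + (5(2r^2 + 7r + 8)(r + 2)!) = ((10r + 5)(r + 2)! - 10) + (5(2r^2 + 7r + 8)(r + 2)!).
Simplifying, A(r+1) = (10(r+1) + 5)((r+1) + 2)! - 10,
which is the closed form with t = r+1.
This completes the induction.

A(t) = (10t + 5)(t + 2)! - 10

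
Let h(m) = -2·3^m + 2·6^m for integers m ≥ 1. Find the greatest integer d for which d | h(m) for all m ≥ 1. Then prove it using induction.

d = 6

Computing the first values: h(1) = 6 and h(2) = 54; gcd(6, 54) = 6, so d ≤ 6.
We prove 6 | -2·3^m + 2·6^m for all m ≥ 1 by induction on m.
Base case (m = 1): h(1) = 6 = 6·(1), so 6 | h(1).
For the inductive step, assume it holds for an arbitrary j ≥ 1, i.e. 6 | h(j). Then
h(j+1) − 6·h(j) = (-2·3^(j+1) + 2·6^(j+1)) − 6·(-2·3^j + 2·6^j) = (-2)·3^j·(3 − 6) = (6)·3^j. Since 6 | h(j) by the inductive hypothesis, 6 | 6·h(j); and 6 | 6 since 6 = 6·1. Therefore 6 | h(j+1).
This completes the induction.
Therefore the largest such d is 6.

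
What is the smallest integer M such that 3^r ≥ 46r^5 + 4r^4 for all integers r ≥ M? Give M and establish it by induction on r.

M = 17

At r = 16: 43046721 < 48496640, so the inequality fails and M ≥ 17. We prove 3^r ≥ 46r^5 + 4r^4 for all r ≥ 17.
Base case (r = 17): 3^r = 129140163 and 46r^5 + 4r^4 = 65647506, so 129140163 ≥ 65647506.
For the inductive step, assume it holds for an arbitrary m ≥ 17, so 3^m ≥ 46m^5 + 4m^4.
Then 3^(m + 1) = 3·(3^m) ≥ 3·(46m^5 + 4m^4).
Also, for m ≥ 17 we have 3·(46m^5 + 4m^4) ≥ 46(m+1)^5 + 4(m+1)^4, since 3·(46m^5 + 4m^4) − (46(m+1)^5 + 4(m+1)^4) = 92m^5 - 222m^4 - 476m^3 - 484m^2 - 246m - 50, which is nonnegative for all m ≥ 17.
Combining, 3^(m + 1) ≥ 46(m+1)^5 + 4(m+1)^4.
By induction, the statement is established for all r ≥ 17.
Hence the smallest such M is 17.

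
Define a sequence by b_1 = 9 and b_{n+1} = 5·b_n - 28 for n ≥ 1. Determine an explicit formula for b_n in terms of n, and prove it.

Computing the first terms: b_1 = 9, b_2 = 17, b_3 = 57. This suggests b_n = 2·5^(n - 1) + 7.
Base case (n = 1): the formula gives 9 = 9 = b_1.
Inductive step: suppose the statement holds for some j ≥ 1, so b_j = 2·5^(j - 1) + 7.
Then b_{j+1} = 5·b_j - 28 = 5·(2·5^(j - 1) + 7) - 28 = 2·5^j + 7 = 2·5^((j+1) - 1) + 7,
which is the claimed formula at n = j+1.
This completes the induction.

b_n = 2·5^(n - 1) + 7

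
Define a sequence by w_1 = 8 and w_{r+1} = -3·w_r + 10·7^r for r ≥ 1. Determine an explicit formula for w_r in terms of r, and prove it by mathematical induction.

w_r = (-3)^(r - 1) + 7^r

Computing the first terms: w_1 = 8, w_2 = 46, w_3 = 352. This suggests w_r = (-3)^(r - 1) + 7^r.
Base step (r = 1): the formula gives 8 = 8 = w_1.
Inductive step: assume the claim holds for r = i, so w_i = (-3)^(i - 1) + 7^i.
Then w_{i+1} = -3·w_i + 10·7^i = -3·((-3)^(i - 1) + 7^i) + 10·7^i = (-3)^i + 7^(i + 1) = (-3)^((i+1) - 1) + 7^(i+1),
which is the claimed formula at r = i+1.
By induction, the statement is established for all r ≥ 1.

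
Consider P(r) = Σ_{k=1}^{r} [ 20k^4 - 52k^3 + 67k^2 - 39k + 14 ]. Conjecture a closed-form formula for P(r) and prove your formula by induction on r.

We claim P(r) = r(4r^4 - 3r^3 + 3r^2 + r + 5) for all r ≥ 1.
Base case (r = 1): P(1) = 10, and the closed form gives 10. They agree.
Inductive step: assume the claim holds for r = k, so P(k) = k(4k^4 - 3k^3 + 3k^2 + k + 5).
Then P(k+1) = P(k) + (20k^4 + 28k^3 + 31k^2 + 19k + 10) = (k(4k^4 - 3k^3 + 3k^2 + k + 5)) + (20k^4 + 28k^3 + 31k^2 + 19k + 10).
Simplifying, P(k+1) = (k + 1)(4k^4 + 13k^3 + 18k^2 + 14k + 10) = (k+1)(4(k+1)^4 - 3(k+1)^3 + 3(k+1)^2 + (k+1) + 5),
which is the closed form with r = k+1.
By induction, the statement is established for all r ≥ 1.

P(r) = r(4r^4 - 3r^3 + 3r^2 + r + 5)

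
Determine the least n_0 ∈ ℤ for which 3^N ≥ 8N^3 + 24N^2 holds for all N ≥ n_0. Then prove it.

n_0 = 8

At N = 7: 2187 < 3920, so the inequality fails and n_0 ≥ 8. We prove 3^N ≥ 8N^3 + 24N^2 for all N ≥ 8.
For the base case N = 8: 3^N = 6561 and 8N^3 + 24N^2 = 5632, so 6561 ≥ 5632.
Inductive step: assume the claim holds for N = r, so 3^r ≥ 8r^3 + 24r^2.
Then 3^(r + 1) = 3·(3^r) ≥ 3·(8r^3 + 24r^2).
Also, for r ≥ 8 we have 3·(8r^3 + 24r^2) ≥ 8(r+1)^3 + 24(r+1)^2, since 3·(8r^3 + 24r^2) − (8(r+1)^3 + 24(r+1)^2) = 16r^3 + 24r^2 - 72r - 32, which is nonnegative for all r ≥ 8.
Combining, 3^(r + 1) ≥ 8(r+1)^3 + 24(r+1)^2.
This completes the induction.
Hence the smallest such n_0 is 8.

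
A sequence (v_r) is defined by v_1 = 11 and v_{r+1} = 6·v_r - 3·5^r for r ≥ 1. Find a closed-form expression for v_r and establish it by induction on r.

Computing the first terms: v_1 = 11, v_2 = 51, v_3 = 231. This suggests v_r = 3·5^r - 4·6^(r - 1).
For the base case r = 1: the formula gives 11 = 11 = v_1.
Inductive step: suppose the statement holds for some m ≥ 1, so v_m = 3·5^m - 4·6^(m - 1).
Then v_{m+1} = 6·v_m - 3·5^m = 6·(3·5^m - 4·6^(m - 1)) - 3·5^m = 3·5^(m + 1) - 4·6^m = 3·5^(m+1) - 4·6^((m+1) - 1),
which is the claimed formula at r = m+1.
By the principle of mathematical induction, the result holds for all r ≥ 1.

v_r = 3·5^r - 4·6^(r - 1)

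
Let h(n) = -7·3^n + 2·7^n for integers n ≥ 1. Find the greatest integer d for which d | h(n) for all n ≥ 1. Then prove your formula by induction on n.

Computing the first values: h(1) = -7 and h(2) = 35; gcd(-7, 35) = 7, so d ≤ 7.
We prove 7 | -7·3^n + 2·7^n for all n ≥ 1 by induction on n.
Base case (n = 1): h(1) = -7 = 7·(-1), so 7 | h(1).
For the inductive step, assume it holds for an arbitrary p ≥ 1, i.e. 7 | h(p). Then
h(p+1) − 7·h(p) = (-7·3^(p+1) + 2·7^(p+1)) − 7·(-7·3^p + 2·7^p) = (-7)·3^p·(3 − 7) = (28)·3^p. Since 7 | h(p) by the inductive hypothesis, 7 | 7·h(p); and 7 | 28 since 28 = 7·4. Therefore 7 | h(p+1).
By the principle of mathematical induction, the result holds for all n ≥ 1.
Therefore the largest such d is 7.

d = 7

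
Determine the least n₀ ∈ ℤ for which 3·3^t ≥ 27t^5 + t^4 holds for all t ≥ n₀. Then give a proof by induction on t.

At t = 14: 14348907 < 14559664, so the inequality fails and n₀ ≥ 15. We prove 3·3^t ≥ 27t^5 + t^4 for all t ≥ 15.
For the base case t = 15: 3·3^t = 43046721 and 27t^5 + t^4 = 20553750, so 43046721 ≥ 20553750.
Suppose the result is true for t = i, so 3·3^i ≥ 27i^5 + i^4.
Then 3·3^(i + 1) = 3·(3·3^i) ≥ 3·(27i^5 + i^4).
Also, for i ≥ 15 we have 3·(27i^5 + i^4) ≥ 27(i+1)^5 + (i+1)^4, since 3·(27i^5 + i^4) − (27(i+1)^5 + (i+1)^4) = 54i^5 - 133i^4 - 274i^3 - 276i^2 - 139i - 28, which is nonnegative for all i ≥ 15.
Combining, 3·3^(i + 1) ≥ 27(i+1)^5 + (i+1)^4.
By induction, the statement is established for all t ≥ 15.
Hence the smallest such n₀ is 15.

n₀ = 15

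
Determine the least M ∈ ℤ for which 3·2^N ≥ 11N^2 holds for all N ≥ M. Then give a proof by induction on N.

At N = 7: 384 < 539, so the inequality fails and M ≥ 8. We prove 3·2^N ≥ 11N^2 for all N ≥ 8.
Base case (N = 8): 3·2^N = 768 and 11N^2 = 704, so 768 ≥ 704.
Suppose the result is true for N = p, so 3·2^p ≥ 11p^2.
Then 3·2^(p + 1) = 2·(3·2^p) ≥ 2·(11p^2).
Also, for p ≥ 8 we have 2·(11p^2) ≥ 11(p+1)^2, since 2 ≥ (1 + 1/p)^2 for all p ≥ 8.
Combining, 3·2^(p + 1) ≥ 11(p+1)^2.
By the principle of mathematical induction, the result holds for all N ≥ 8.
Hence the smallest such M is 8.

M = 8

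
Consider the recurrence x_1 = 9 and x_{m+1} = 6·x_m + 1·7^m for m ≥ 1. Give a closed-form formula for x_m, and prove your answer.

x_m = 2·6^(m - 1) + 7^m

Computing the first terms: x_1 = 9, x_2 = 61, x_3 = 415. This suggests x_m = 2·6^(m - 1) + 7^m.
Base case (m = 1): the formula gives 9 = 9 = x_1.
For the inductive step, assume it holds for an arbitrary k ≥ 1, so x_k = 2·6^(k - 1) + 7^k.
Then x_{k+1} = 6·x_k + 1·7^k = 6·(2·6^(k - 1) + 7^k) + 1·7^k = 2·6^k + 7^(k + 1) = 2·6^((k+1) - 1) + 7^(k+1),
which is the claimed formula at m = k+1.
This completes the induction.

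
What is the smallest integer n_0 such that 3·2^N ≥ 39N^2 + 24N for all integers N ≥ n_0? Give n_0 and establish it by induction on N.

At N = 10: 3072 < 4140, so the inequality fails and n_0 ≥ 11. We prove 3·2^N ≥ 39N^2 + 24N for all N ≥ 11.
Base case (N = 11): 3·2^N = 6144 and 39N^2 + 24N = 4983, so 6144 ≥ 4983.
Inductive step: assume the claim holds for N = j, so 3·2^j ≥ 39j^2 + 24j.
Then 3·2^(j + 1) = 2·(3·2^j) ≥ 2·(39j^2 + 24j).
Also, for j ≥ 11 we have 2·(39j^2 + 24j) ≥ 39(j+1)^2 + 24(j+1), since 2·(39j^2 + 24j) − (39(j+1)^2 + 24(j+1)) = 39j^2 - 54j - 63, which is nonnegative for all j ≥ 11.
Combining, 3·2^(j + 1) ≥ 39(j+1)^2 + 24(j+1).
This completes the induction.
Hence the smallest such n_0 is 11.

n_0 = 11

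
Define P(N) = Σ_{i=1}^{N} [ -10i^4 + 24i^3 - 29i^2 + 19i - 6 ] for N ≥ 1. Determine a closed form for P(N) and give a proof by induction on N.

We claim P(N) = -N(2N^4 - N^3 + N^2 - N + 1) for all N ≥ 1.
Base step (N = 1): P(1) = -2, and the closed form gives -2. They agree.
For the inductive step, assume it holds for an arbitrary i ≥ 1, so P(i) = i(-2i^4 + i^3 - i^2 + i - 1).
Then P(i+1) = P(i) + (-10i^4 - 16i^3 - 17i^2 - 7i - 2) = (i(-2i^4 + i^3 - i^2 + i - 1)) + (-10i^4 - 16i^3 - 17i^2 - 7i - 2).
Simplifying, P(i+1) = -(i + 1)(2i^4 + 7i^3 + 10i^2 + 6i + 2) = -(i+1)(2(i+1)^4 - (i+1)^3 + (i+1)^2 - (i+1) + 1),
which is the closed form with N = i+1.
Hence, by induction on N, the claim holds for every N ≥ 1.

P(N) = -N(2N^4 - N^3 + N^2 - N + 1)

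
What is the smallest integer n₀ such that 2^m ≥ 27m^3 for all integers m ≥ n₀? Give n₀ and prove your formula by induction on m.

At m = 17: 131072 < 132651, so the inequality fails and n₀ ≥ 18. We prove 2^m ≥ 27m^3 for all m ≥ 18.
Base case (m = 18): 2^m = 262144 and 27m^3 = 157464, so 262144 ≥ 157464.
Inductive step: assume the claim holds for m = j, so 2^j ≥ 27j^3.
Then 2^(j + 1) = 2·(2^j) ≥ 2·(27j^3).
Also, for j ≥ 18 we have 2·(27j^3) ≥ 27(j+1)^3, since 2 ≥ (1 + 1/j)^3 for all j ≥ 18.
Combining, 2^(j + 1) ≥ 27(j+1)^3.
By induction, the statement is established for all m ≥ 18.
Hence the smallest such n₀ is 18.

n₀ = 18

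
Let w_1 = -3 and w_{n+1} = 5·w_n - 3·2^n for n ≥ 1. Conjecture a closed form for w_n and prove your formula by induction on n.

w_n = 2^n - 5^n

Computing the first terms: w_1 = -3, w_2 = -21, w_3 = -117. This suggests w_n = 2^n - 5^n.
For the base case n = 1: the formula gives -3 = -3 = w_1.
Inductive step: assume the claim holds for n = p, so w_p = 2^p - 5^p.
Then w_{p+1} = 5·w_p - 3·2^p = 5·(2^p - 5^p) - 3·2^p = 2^(p + 1) - 5^(p + 1),
which is the claimed formula at n = p+1.
This completes the induction.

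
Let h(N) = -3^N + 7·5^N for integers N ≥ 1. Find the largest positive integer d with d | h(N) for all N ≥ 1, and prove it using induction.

Computing the first values: h(1) = 32 and h(2) = 166; gcd(32, 166) = 2, so d ≤ 2.
We prove 2 | -3^N + 7·5^N for all N ≥ 1 by induction on N.
Base case (N = 1): h(1) = 32 = 2·(16), so 2 | h(1).
Inductive step: assume the claim holds for N = k, i.e. 2 | h(k). Then
h(k+1) − 5·h(k) = (-3^(k+1) + 7·5^(k+1)) − 5·(-3^k + 7·5^k) = (-1)·3^k·(3 − 5) = (2)·3^k. Since 2 | h(k) by the inductive hypothesis, 2 | 5·h(k); and 2 | 2 since 2 = 2·1. Therefore 2 | h(k+1).
This completes the induction.
Therefore the largest such d is 2.

d = 2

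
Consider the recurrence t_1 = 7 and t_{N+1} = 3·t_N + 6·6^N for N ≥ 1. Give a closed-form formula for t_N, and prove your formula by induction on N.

Computing the first terms: t_1 = 7, t_2 = 57, t_3 = 387. This suggests t_N = -5·3^(N - 1) + 2·6^N.
Base step (N = 1): the formula gives 7 = 7 = t_1.
Suppose the result is true for N = j, so t_j = -5·3^(j - 1) + 2·6^j.
Then t_{j+1} = 3·t_j + 6·6^j = 3·(-5·3^(j - 1) + 2·6^j) + 6·6^j = -5·3^j + 2·6^(j + 1) = -5·3^((j+1) - 1) + 2·6^(j+1),
which is the claimed formula at N = j+1.
This completes the induction.

t_N = -5·3^(N - 1) + 2·6^N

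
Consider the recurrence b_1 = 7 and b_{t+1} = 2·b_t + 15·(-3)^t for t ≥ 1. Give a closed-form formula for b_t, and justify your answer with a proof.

Computing the first terms: b_1 = 7, b_2 = -31, b_3 = 73. This suggests b_t = (-3)^(t + 1) - 2^t.
For the base case t = 1: the formula gives 7 = 7 = b_1.
Inductive step: suppose the statement holds for some k ≥ 1, so b_k = (-3)^(k + 1) - 2^k.
Then b_{k+1} = 2·b_k + 15·(-3)^k = 2·((-3)^(k + 1) - 2^k) + 15·(-3)^k = (-3)^(k + 2) - 2^(k + 1) = (-3)^((k+1) + 1) - 2^(k+1),
which is the claimed formula at t = k+1.
This completes the induction.

b_t = (-3)^(t + 1) - 2^t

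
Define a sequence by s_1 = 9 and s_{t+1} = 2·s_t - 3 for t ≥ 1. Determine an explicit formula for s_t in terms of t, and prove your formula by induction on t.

s_t = 3·2^t + 3

Computing the first terms: s_1 = 9, s_2 = 15, s_3 = 27. This suggests s_t = 3·2^t + 3.
When t = 1: the formula gives 9 = 9 = s_1.
Suppose the result is true for t = m, so s_m = 3·2^m + 3.
Then s_{m+1} = 2·s_m - 3 = 2·(3·2^m + 3) - 3 = 3·2^(m + 1) + 3,
which is the claimed formula at t = m+1.
Hence, by induction on t, the claim holds for every t ≥ 1.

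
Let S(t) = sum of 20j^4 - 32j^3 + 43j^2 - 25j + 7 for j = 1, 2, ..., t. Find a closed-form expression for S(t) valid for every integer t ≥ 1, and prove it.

S(t) = t(4t^4 + 2t^3 + 5t^2 + t + 1)

We claim S(t) = t(4t^4 + 2t^3 + 5t^2 + t + 1) for all t ≥ 1.
Base step (t = 1): S(1) = 13, and the closed form gives 13. They agree.
Inductive step: assume the claim holds for t = j, so S(j) = j(4j^4 + 2j^3 + 5j^2 + j + 1).
Then S(j+1) = S(j) + (20j^4 + 48j^3 + 67j^2 + 45j + 13) = (j(4j^4 + 2j^3 + 5j^2 + j + 1)) + (20j^4 + 48j^3 + 67j^2 + 45j + 13).
Simplifying, S(j+1) = (j + 1)(4j^4 + 18j^3 + 35j^2 + 33j + 13) = (j+1)(4(j+1)^4 + 2(j+1)^3 + 5(j+1)^2 + (j+1) + 1),
which is the closed form with t = j+1.
This completes the induction.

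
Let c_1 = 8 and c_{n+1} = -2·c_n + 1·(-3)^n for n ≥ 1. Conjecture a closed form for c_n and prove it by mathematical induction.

c_n = 5(-2)^(n - 1) - (-3)^n

Computing the first terms: c_1 = 8, c_2 = -19, c_3 = 47. This suggests c_n = 5(-2)^(n - 1) - (-3)^n.
For the base case n = 1: the formula gives 8 = 8 = c_1.
Inductive step: assume the claim holds for n = p, so c_p = 5(-2)^(p - 1) - (-3)^p.
Then c_{p+1} = -2·c_p + 1·(-3)^p = -2·(5(-2)^(p - 1) - (-3)^p) + 1·(-3)^p = 5(-2)^p - (-3)^(p + 1) = 5(-2)^((p+1) - 1) - (-3)^(p+1),
which is the claimed formula at n = p+1.
By induction, the statement is established for all n ≥ 1.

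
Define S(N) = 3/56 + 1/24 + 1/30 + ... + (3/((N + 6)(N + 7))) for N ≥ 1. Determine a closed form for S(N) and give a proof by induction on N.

We claim S(N) = 3N/(7(N + 7)) for all N ≥ 1.
Base step (N = 1): S(1) = 3/56, and the closed form gives 3/56. They agree.
Inductive step: suppose the statement holds for some j ≥ 1, so S(j) = 3j/(7(j + 7)).
Then S(j+1) = S(j) + (3/((j + 7)(j + 8))) = (3j/(7(j + 7))) + (3/((j + 7)(j + 8))).
Simplifying, S(j+1) = 3(j + 1)/(7(j + 8)) = 3(j+1)/(7((j+1) + 7)),
which is the closed form with N = j+1.
Hence, by induction on N, the claim holds for every N ≥ 1.

S(N) = 3N/(7(N + 7))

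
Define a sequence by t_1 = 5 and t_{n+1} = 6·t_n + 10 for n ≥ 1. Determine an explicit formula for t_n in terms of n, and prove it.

t_n = 7·6^(n - 1) - 2

Computing the first terms: t_1 = 5, t_2 = 40, t_3 = 250. This suggests t_n = 7·6^(n - 1) - 2.
Base case (n = 1): the formula gives 5 = 5 = t_1.
For the inductive step, assume it holds for an arbitrary k ≥ 1, so t_k = 7·6^(k - 1) - 2.
Then t_{k+1} = 6·t_k + 10 = 6·(7·6^(k - 1) - 2) + 10 = 7·6^k - 2 = 7·6^((k+1) - 1) - 2,
which is the claimed formula at n = k+1.
By induction, the statement is established for all n ≥ 1.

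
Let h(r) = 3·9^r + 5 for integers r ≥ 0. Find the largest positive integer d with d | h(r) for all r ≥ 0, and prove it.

Computing the first values: h(0) = 8 and h(1) = 32; gcd(8, 32) = 8, so d ≤ 8.
We prove 8 | 3·9^r + 5 for all r ≥ 0 by induction on r.
For the base case r = 0: h(0) = 8 = 8·(1), so 8 | h(0).
Inductive step: suppose the statement holds for some p ≥ 0, i.e. 8 | h(p). Then
h(p+1) = 3·9^(p+1) + 5 = 9·(3·9^p + 5) - 40 = 9·h(p) - 40. The first term is divisible by 8 by the inductive hypothesis, and -40 is divisible by 8. Hence 8 | h(p+1).
By the principle of mathematical induction, the result holds for all r ≥ 0.
Therefore the largest such d is 8.

d = 8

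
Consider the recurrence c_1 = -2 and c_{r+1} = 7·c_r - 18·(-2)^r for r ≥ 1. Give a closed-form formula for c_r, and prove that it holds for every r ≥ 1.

Computing the first terms: c_1 = -2, c_2 = 22, c_3 = 82. This suggests c_r = -(-2)^(r + 1) + 2·7^(r - 1).
Base case (r = 1): the formula gives -2 = -2 = c_1.
Inductive step: suppose the statement holds for some i ≥ 1, so c_i = -(-2)^(i + 1) + 2·7^(i - 1).
Then c_{i+1} = 7·c_i - 18·(-2)^i = 7·(-(-2)^(i + 1) + 2·7^(i - 1)) - 18·(-2)^i = -(-2)^(i + 2) + 2·7^i = -(-2)^((i+1) + 1) + 2·7^((i+1) - 1),
which is the claimed formula at r = i+1.
Hence, by induction on r, the claim holds for every r ≥ 1.

c_r = -(-2)^(r + 1) + 2·7^(r - 1)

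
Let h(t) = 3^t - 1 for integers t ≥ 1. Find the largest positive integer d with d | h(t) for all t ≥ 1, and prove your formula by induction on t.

d = 2

Computing the first values: h(1) = 2 and h(2) = 8; gcd(2, 8) = 2, so d ≤ 2.
We prove 2 | 3^t - 1 for all t ≥ 1 by induction on t.
For the base case t = 1: h(1) = 2 = 2·(1), so 2 | h(1).
For the inductive step, assume it holds for an arbitrary k ≥ 1, i.e. 2 | h(k). Then
3^{k+1} − 1^{k+1} = 3·3^k − 1·1^k = 3·(3^k − 1^k) + (2)·1^k. The first term is divisible by 2 by the inductive hypothesis, and the second term (2)·1^k is divisible by 2 since 2 | 2. Hence 2 | h(k+1).
By induction, the statement is established for all t ≥ 1.
Therefore the largest such d is 2.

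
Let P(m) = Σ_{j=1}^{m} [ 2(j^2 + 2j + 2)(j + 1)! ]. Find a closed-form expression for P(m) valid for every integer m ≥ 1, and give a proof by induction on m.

P(m) = (2m + 2)(m + 2)! - 4

We claim P(m) = (2m + 2)(m + 2)! - 4 for all m ≥ 1.
Base case (m = 1): P(1) = 20, and the closed form gives 20. They agree.
Suppose the result is true for m = j, so P(j) = (2j + 2)(j + 2)! - 4.
Then P(j+1) = P(j) + (2(j^2 + 4j + 5)(j + 2)!) = ((2j + 2)(j + 2)! - 4) + (2(j^2 + 4j + 5)(j + 2)!).
Simplifying, P(j+1) = (2(j+1) + 2)((j+1) + 2)! - 4,
which is the closed form with m = j+1.
By the principle of mathematical induction, the result holds for all m ≥ 1.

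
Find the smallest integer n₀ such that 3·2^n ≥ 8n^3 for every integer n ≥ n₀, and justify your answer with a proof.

At n = 12: 12288 < 13824, so the inequality fails and n₀ ≥ 13. We prove 3·2^n ≥ 8n^3 for all n ≥ 13.
Base case (n = 13): 3·2^n = 24576 and 8n^3 = 17576, so 24576 ≥ 17576.
Suppose the result is true for n = r, so 3·2^r ≥ 8r^3.
Then 3·2^(r + 1) = 2·(3·2^r) ≥ 2·(8r^3).
Also, for r ≥ 13 we have 2·(8r^3) ≥ 8(r+1)^3, since 2 ≥ (1 + 1/r)^3 for all r ≥ 13.
Combining, 3·2^(r + 1) ≥ 8(r+1)^3.
This completes the induction.
Hence the smallest such n₀ is 13.

n₀ = 13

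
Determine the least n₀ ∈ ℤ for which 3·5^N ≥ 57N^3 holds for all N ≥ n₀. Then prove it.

n₀ = 5

At N = 4: 1875 < 3648, so the inequality fails and n₀ ≥ 5. We prove 3·5^N ≥ 57N^3 for all N ≥ 5.
For the base case N = 5: 3·5^N = 9375 and 57N^3 = 7125, so 9375 ≥ 7125.
For the inductive step, assume it holds for an arbitrary j ≥ 5, so 3·5^j ≥ 57j^3.
Then 3·5^(j + 1) = 5·(3·5^j) ≥ 5·(57j^3).
Also, for j ≥ 5 we have 5·(57j^3) ≥ 57(j+1)^3, since 5 ≥ (1 + 1/j)^3 for all j ≥ 5.
Combining, 3·5^(j + 1) ≥ 57(j+1)^3.
By the principle of mathematical induction, the result holds for all N ≥ 5.
Hence the smallest such n₀ is 5.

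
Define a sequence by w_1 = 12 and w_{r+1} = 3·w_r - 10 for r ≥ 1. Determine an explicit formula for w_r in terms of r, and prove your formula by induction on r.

Computing the first terms: w_1 = 12, w_2 = 26, w_3 = 68. This suggests w_r = 7·3^(r - 1) + 5.
For the base case r = 1: the formula gives 12 = 12 = w_1.
Inductive step: assume the claim holds for r = k, so w_k = 7·3^(k - 1) + 5.
Then w_{k+1} = 3·w_k - 10 = 3·(7·3^(k - 1) + 5) - 10 = 7·3^k + 5 = 7·3^((k+1) - 1) + 5,
which is the claimed formula at r = k+1.
Hence, by induction on r, the claim holds for every r ≥ 1.

w_r = 7·3^(r - 1) + 5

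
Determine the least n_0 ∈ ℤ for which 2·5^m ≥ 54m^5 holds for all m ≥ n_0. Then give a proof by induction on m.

At m = 8: 781250 < 1769472, so the inequality fails and n_0 ≥ 9. We prove 2·5^m ≥ 54m^5 for all m ≥ 9.
Base case (m = 9): 2·5^m = 3906250 and 54m^5 = 3188646, so 3906250 ≥ 3188646.
Inductive step: suppose the statement holds for some i ≥ 9, so 2·5^i ≥ 54i^5.
Then 2·5^(i + 1) = 5·(2·5^i) ≥ 5·(54i^5).
Also, for i ≥ 9 we have 5·(54i^5) ≥ 54(i+1)^5, since 5 ≥ (1 + 1/i)^5 for all i ≥ 9.
Combining, 2·5^(i + 1) ≥ 54(i+1)^5.
This completes the induction.
Hence the smallest such n_0 is 9.

n_0 = 9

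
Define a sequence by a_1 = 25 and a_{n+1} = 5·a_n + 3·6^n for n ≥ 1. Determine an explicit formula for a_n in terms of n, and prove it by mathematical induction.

Computing the first terms: a_1 = 25, a_2 = 143, a_3 = 823. This suggests a_n = 7·5^(n - 1) + 3·6^n.
Base case (n = 1): the formula gives 25 = 25 = a_1.
Suppose the result is true for n = m, so a_m = 7·5^(m - 1) + 3·6^m.
Then a_{m+1} = 5·a_m + 3·6^m = 5·(7·5^(m - 1) + 3·6^m) + 3·6^m = 7·5^m + 3·6^(m + 1) = 7·5^((m+1) - 1) + 3·6^(m+1),
which is the claimed formula at n = m+1.
By the principle of mathematical induction, the result holds for all n ≥ 1.

a_n = 7·5^(n - 1) + 3·6^n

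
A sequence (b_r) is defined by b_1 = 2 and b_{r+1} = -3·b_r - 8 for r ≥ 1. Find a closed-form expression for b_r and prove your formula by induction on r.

Computing the first terms: b_1 = 2, b_2 = -14, b_3 = 34. This suggests b_r = 4(-3)^(r - 1) - 2.
Base case (r = 1): the formula gives 2 = 2 = b_1.
For the inductive step, assume it holds for an arbitrary p ≥ 1, so b_p = 4(-3)^(p - 1) - 2.
Then b_{p+1} = -3·b_p - 8 = -3·(4(-3)^(p - 1) - 2) - 8 = 4(-3)^p - 2 = 4(-3)^((p+1) - 1) - 2,
which is the claimed formula at r = p+1.
By the principle of mathematical induction, the result holds for all r ≥ 1.

b_r = 4(-3)^(r - 1) - 2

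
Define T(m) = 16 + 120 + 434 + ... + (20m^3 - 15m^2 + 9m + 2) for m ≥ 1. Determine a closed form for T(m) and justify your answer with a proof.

T(m) = m(5m^3 + 5m^2 + 2m + 4)

We claim T(m) = m(5m^3 + 5m^2 + 2m + 4) for all m ≥ 1.
Base step (m = 1): T(1) = 16, and the closed form gives 16. They agree.
For the inductive step, assume it holds for an arbitrary k ≥ 1, so T(k) = k(5k^3 + 5k^2 + 2k + 4).
Then T(k+1) = T(k) + (20k^3 + 45k^2 + 39k + 16) = (k(5k^3 + 5k^2 + 2k + 4)) + (20k^3 + 45k^2 + 39k + 16).
Simplifying, T(k+1) = (k + 1)(5k^3 + 20k^2 + 27k + 16) = (k+1)(5(k+1)^3 + 5(k+1)^2 + 2(k+1) + 4),
which is the closed form with m = k+1.
By induction, the statement is established for all m ≥ 1.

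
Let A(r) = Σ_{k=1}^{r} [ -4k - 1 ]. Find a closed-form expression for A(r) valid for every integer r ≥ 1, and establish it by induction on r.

A(r) = -r(2r + 3)

We claim A(r) = -r(2r + 3) for all r ≥ 1.
Base case (r = 1): A(1) = -5, and the closed form gives -5. They agree.
Inductive step: assume the claim holds for r = k, so A(k) = k(-2k - 3).
Then A(k+1) = A(k) + (-4k - 5) = (k(-2k - 3)) + (-4k - 5).
Simplifying, A(k+1) = -(k + 1)(2k + 5) = -(k+1)(2(k+1) + 3),
which is the closed form with r = k+1.
Hence, by induction on r, the claim holds for every r ≥ 1.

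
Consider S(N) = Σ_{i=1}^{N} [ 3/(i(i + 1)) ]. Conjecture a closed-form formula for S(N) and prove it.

S(N) = 3N/(N + 1)

We claim S(N) = 3N/(N + 1) for all N ≥ 1.
For the base case N = 1: S(1) = 3/2, and the closed form gives 3/2. They agree.
Suppose the result is true for N = i, so S(i) = 3i/(i + 1).
Then S(i+1) = S(i) + (3/((i + 1)(i + 2))) = (3i/(i + 1)) + (3/((i + 1)(i + 2))).
Simplifying, S(i+1) = 3(i + 1)/(i + 2) = 3(i+1)/((i+1) + 1),
which is the closed form with N = i+1.
By the principle of mathematical induction, the result holds for all N ≥ 1.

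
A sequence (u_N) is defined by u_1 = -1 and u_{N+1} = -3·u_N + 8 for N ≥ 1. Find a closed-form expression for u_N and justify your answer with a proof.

Computing the first terms: u_1 = -1, u_2 = 11, u_3 = -25. This suggests u_N = (-3)^N + 2.
Base case (N = 1): the formula gives -1 = -1 = u_1.
Inductive step: suppose the statement holds for some r ≥ 1, so u_r = (-3)^r + 2.
Then u_{r+1} = -3·u_r + 8 = -3·((-3)^r + 2) + 8 = (-3)^(r + 1) + 2,
which is the claimed formula at N = r+1.
By the principle of mathematical induction, the result holds for all N ≥ 1.

u_N = (-3)^N + 2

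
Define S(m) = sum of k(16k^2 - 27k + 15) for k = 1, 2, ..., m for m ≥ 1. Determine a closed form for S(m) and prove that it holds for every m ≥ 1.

We claim S(m) = m(m + 1)(4m^2 - 5m + 3) for all m ≥ 1.
When m = 1: S(1) = 4, and the closed form gives 4. They agree.
Inductive step: assume the claim holds for m = k, so S(k) = k(4k^3 - k^2 - 2k + 3).
Then S(k+1) = S(k) + (16k^3 + 21k^2 + 9k + 4) = (k(4k^3 - k^2 - 2k + 3)) + (16k^3 + 21k^2 + 9k + 4).
Simplifying, S(k+1) = (k + 1)(k + 2)(4k^2 + 3k + 2) = (k+1)((k+1) + 1)(4(k+1)^2 - 5(k+1) + 3),
which is the closed form with m = k+1.
Hence, by induction on m, the claim holds for every m ≥ 1.

S(m) = m(m + 1)(4m^2 - 5m + 3)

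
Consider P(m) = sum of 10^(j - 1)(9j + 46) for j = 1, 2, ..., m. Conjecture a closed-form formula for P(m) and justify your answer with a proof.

P(m) = 10^m(m + 5) - 5

We claim P(m) = 10^m(m + 5) - 5 for all m ≥ 1.
Base step (m = 1): P(1) = 55, and the closed form gives 55. They agree.
Inductive step: suppose the statement holds for some j ≥ 1, so P(j) = 10^j(j + 5) - 5.
Then P(j+1) = P(j) + (10^j(9j + 55)) = (10^j(j + 5) - 5) + (10^j(9j + 55)).
Simplifying, P(j+1) = 10·10^j·j + 60·10^j - 5 = 10^(j+1)((j+1) + 5) - 5,
which is the closed form with m = j+1.
By the principle of mathematical induction, the result holds for all m ≥ 1.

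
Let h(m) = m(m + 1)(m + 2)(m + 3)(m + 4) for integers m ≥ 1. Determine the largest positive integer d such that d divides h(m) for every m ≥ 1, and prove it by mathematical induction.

Computing the first values: h(1) = 120 and h(2) = 720; gcd(120, 720) = 120, so d ≤ 120.
We prove 120 | m(m + 1)(m + 2)(m + 3)(m + 4) for all m ≥ 1 by induction on m.
Base step (m = 1): h(1) = 120 = 120·(1), so 120 | h(1).
Inductive step: assume the claim holds for m = i, i.e. 120 | h(i). Then
h(i+1) − h(i) = (i+1)·(i+2)·(i+3)·(i+4)·(i+5) − i·(i+1)·(i+2)·(i+3)·(i+4) = (i+1)·(i+2)·(i+3)·(i+4)·[(i+5) − i] = 5·(i+1)·(i+2)·(i+3)·(i+4). The product of 4 consecutive integers is divisible by (4)! = 24, so h(i+1) − h(i) is divisible by 5·24 = 120. By the inductive hypothesis 120 | h(i), hence 120 | h(i+1).
Hence, by induction on m, the claim holds for every m ≥ 1.
Therefore the largest such d is 120.

d = 120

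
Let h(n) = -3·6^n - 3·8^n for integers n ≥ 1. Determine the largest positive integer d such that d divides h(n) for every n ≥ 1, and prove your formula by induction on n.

d = 6

Computing the first values: h(1) = -42 and h(2) = -300; gcd(-42, -300) = 6, so d ≤ 6.
We prove 6 | -3·6^n - 3·8^n for all n ≥ 1 by induction on n.
Base case (n = 1): h(1) = -42 = 6·(-7), so 6 | h(1).
Suppose the result is true for n = j, i.e. 6 | h(j). Then
h(j+1) − 8·h(j) = (-3·6^(j+1) - 3·8^(j+1)) − 8·(-3·6^j - 3·8^j) = (-3)·6^j·(6 − 8) = (6)·6^j. Since 6 | h(j) by the inductive hypothesis, 6 | 8·h(j); and 6 | 6 since 6 = 6·1. Therefore 6 | h(j+1).
Hence, by induction on n, the claim holds for every n ≥ 1.
Therefore the largest such d is 6.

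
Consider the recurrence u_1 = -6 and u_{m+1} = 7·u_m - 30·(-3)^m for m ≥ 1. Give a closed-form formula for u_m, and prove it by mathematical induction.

u_m = -(-3)^(m + 1) + 3·7^(m - 1)

Computing the first terms: u_1 = -6, u_2 = 48, u_3 = 66. This suggests u_m = -(-3)^(m + 1) + 3·7^(m - 1).
For the base case m = 1: the formula gives -6 = -6 = u_1.
Inductive step: suppose the statement holds for some i ≥ 1, so u_i = -(-3)^(i + 1) + 3·7^(i - 1).
Then u_{i+1} = 7·u_i - 30·(-3)^i = 7·(-(-3)^(i + 1) + 3·7^(i - 1)) - 30·(-3)^i = -(-3)^(i + 2) + 3·7^i = -(-3)^((i+1) + 1) + 3·7^((i+1) - 1),
which is the claimed formula at m = i+1.
Hence, by induction on m, the claim holds for every m ≥ 1.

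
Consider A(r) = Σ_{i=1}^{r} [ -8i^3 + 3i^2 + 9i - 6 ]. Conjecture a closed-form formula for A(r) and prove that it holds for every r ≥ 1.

A(r) = -r(2r - 1)(r^2 + 2r - 1)

We claim A(r) = -r(2r - 1)(r^2 + 2r - 1) for all r ≥ 1.
For the base case r = 1: A(1) = -2, and the closed form gives -2. They agree.
For the inductive step, assume it holds for an arbitrary i ≥ 1, so A(i) = i(-2i^3 - 3i^2 + 4i - 1).
Then A(i+1) = A(i) + (-8i^3 - 21i^2 - 9i - 2) = (i(-2i^3 - 3i^2 + 4i - 1)) + (-8i^3 - 21i^2 - 9i - 2).
Simplifying, A(i+1) = -(i + 1)(2i + 1)(i^2 + 4i + 2) = -(i+1)(2(i+1) - 1)((i+1)^2 + 2(i+1) - 1),
which is the closed form with r = i+1.
By induction, the statement is established for all r ≥ 1.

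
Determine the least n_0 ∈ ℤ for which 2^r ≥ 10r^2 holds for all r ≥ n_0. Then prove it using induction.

n_0 = 10

At r = 9: 512 < 810, so the inequality fails and n_0 ≥ 10. We prove 2^r ≥ 10r^2 for all r ≥ 10.
For the base case r = 10: 2^r = 1024 and 10r^2 = 1000, so 1024 ≥ 1000.
Inductive step: assume the claim holds for r = p, so 2^p ≥ 10p^2.
Then 2^(p + 1) = 2·(2^p) ≥ 2·(10p^2).
Also, for p ≥ 10 we have 2·(10p^2) ≥ 10(p+1)^2, since 2 ≥ (1 + 1/p)^2 for all p ≥ 10.
Combining, 2^(p + 1) ≥ 10(p+1)^2.
Hence, by induction on r, the claim holds for every r ≥ 10.
Hence the smallest such n_0 is 10.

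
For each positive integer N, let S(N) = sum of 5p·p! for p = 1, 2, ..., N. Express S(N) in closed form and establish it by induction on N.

We claim S(N) = 5(N + 1)! - 5 for all N ≥ 1.
For the base case N = 1: S(1) = 5, and the closed form gives 5. They agree.
Suppose the result is true for N = p, so S(p) = 5(p + 1)! - 5.
Then S(p+1) = S(p) + (5(p + 1)(p + 1)!) = (5(p + 1)! - 5) + (5(p + 1)(p + 1)!).
Simplifying, S(p+1) = 5((p+1) + 1)! - 5,
which is the closed form with N = p+1.
Hence, by induction on N, the claim holds for every N ≥ 1.

S(N) = 5(N + 1)! - 5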